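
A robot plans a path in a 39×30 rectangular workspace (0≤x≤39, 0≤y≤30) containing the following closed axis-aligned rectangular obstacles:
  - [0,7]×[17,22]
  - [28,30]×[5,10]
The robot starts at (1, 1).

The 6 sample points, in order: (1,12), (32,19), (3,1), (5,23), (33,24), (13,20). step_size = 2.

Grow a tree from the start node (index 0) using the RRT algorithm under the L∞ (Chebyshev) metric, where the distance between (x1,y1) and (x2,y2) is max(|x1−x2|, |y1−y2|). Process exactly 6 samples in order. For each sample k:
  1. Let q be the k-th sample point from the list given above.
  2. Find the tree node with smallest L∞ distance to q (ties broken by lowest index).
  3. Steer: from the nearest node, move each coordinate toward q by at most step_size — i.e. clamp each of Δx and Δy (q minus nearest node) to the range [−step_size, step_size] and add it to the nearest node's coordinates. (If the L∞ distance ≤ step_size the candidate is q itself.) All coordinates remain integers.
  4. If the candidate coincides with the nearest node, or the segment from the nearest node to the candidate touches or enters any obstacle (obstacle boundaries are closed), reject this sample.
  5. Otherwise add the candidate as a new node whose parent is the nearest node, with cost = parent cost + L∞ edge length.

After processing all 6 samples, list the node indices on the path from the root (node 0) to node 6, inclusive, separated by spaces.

Path: 0 1 4 6

1. q=(1,12) nearest=0 d=11 new=(1,3) → add node 1 parent=0 cost=2
2. q=(32,19) nearest=0 d=31 new=(3,3) → add node 2 parent=0 cost=2
3. q=(3,1) nearest=0 d=2 new=(3,1) → add node 3 parent=0 cost=2
4. q=(5,23) nearest=1 d=20 new=(3,5) → add node 4 parent=1 cost=4
5. q=(33,24) nearest=2 d=30 new=(5,5) → add node 5 parent=2 cost=4
6. q=(13,20) nearest=4 d=15 new=(5,7) → add node 6 parent=4 cost=6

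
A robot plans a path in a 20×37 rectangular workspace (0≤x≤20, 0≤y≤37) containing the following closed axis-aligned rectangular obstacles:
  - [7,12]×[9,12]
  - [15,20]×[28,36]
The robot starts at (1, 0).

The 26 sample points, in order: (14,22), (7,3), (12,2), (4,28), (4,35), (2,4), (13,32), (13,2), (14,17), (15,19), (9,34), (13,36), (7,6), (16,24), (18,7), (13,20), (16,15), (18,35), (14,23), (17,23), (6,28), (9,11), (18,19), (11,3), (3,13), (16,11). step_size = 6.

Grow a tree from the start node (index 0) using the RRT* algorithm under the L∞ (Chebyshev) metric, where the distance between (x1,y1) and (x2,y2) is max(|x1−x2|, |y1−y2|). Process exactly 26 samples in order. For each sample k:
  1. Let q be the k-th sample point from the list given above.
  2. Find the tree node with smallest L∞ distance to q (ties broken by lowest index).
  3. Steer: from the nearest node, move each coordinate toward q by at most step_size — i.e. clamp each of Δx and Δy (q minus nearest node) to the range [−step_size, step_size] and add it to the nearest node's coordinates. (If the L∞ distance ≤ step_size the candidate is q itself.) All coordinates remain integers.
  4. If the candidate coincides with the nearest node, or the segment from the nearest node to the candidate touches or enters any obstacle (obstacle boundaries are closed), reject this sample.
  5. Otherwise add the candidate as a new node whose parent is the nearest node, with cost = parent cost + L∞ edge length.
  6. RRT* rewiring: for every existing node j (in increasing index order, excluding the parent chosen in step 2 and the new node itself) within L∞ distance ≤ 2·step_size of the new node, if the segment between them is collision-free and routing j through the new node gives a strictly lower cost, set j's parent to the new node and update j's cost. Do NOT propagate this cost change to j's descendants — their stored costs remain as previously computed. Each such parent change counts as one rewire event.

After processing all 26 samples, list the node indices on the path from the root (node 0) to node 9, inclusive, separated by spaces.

Path: 0 1 4 22 9

1. q=(14,22) nearest=0 d=22 new=(7,6) → add node 1 parent=0 cost=6
2. q=(7,3) nearest=1 d=3 new=(7,3) → add node 2 parent=1 cost=9
3. q=(12,2) nearest=1 d=5 new=(12,2) → add node 3 parent=1 cost=11
4. q=(4,28) nearest=1 d=22 new=(4,12) → add node 4 parent=1 cost=12
5. q=(4,35) nearest=4 d=23 new=(4,18) → add node 5 parent=4 cost=18
6. q=(2,4) nearest=0 d=4 new=(2,4) → add node 6 parent=0 cost=4
7. q=(13,32) nearest=5 d=14 new=(10,24) → add node 7 parent=5 cost=24
8. q=(13,2) nearest=3 d=1 new=(13,2) → add node 8 parent=3 cost=12
9. q=(14,17) nearest=7 d=7 new=(14,18) → add node 9 parent=7 cost=30
10. q=(15,19) nearest=9 d=1 new=(15,19) → add node 10 parent=9 cost=31
11. q=(9,34) nearest=7 d=10 new=(9,30) → add node 11 parent=7 cost=30
12. q=(13,36) nearest=11 d=6 new=(13,36) → add node 12 parent=11 cost=36
13. q=(7,6) nearest=1 d=0 → coincident, reject
14. q=(16,24) nearest=10 d=5 new=(16,24) → add node 13 parent=10 cost=36
15. q=(18,7) nearest=8 d=5 new=(18,7) → add node 14 parent=8 cost=17; rewire 9→14 (28<30); rewire 10→14 (29<31)
16. q=(13,20) nearest=9 d=2 new=(13,20) → add node 15 parent=9 cost=30; rewire 13→15 (34<36)
17. q=(16,15) nearest=9 d=3 new=(16,15) → add node 16 parent=9 cost=31
18. q=(18,35) nearest=12 d=5 new=(18,35) → blocked by [15,20]×[28,36], reject
19. q=(14,23) nearest=13 d=2 new=(14,23) → add node 17 parent=13 cost=36
20. q=(17,23) nearest=13 d=1 new=(17,23) → add node 18 parent=13 cost=35
21. q=(6,28) nearest=11 d=3 new=(6,28) → add node 19 parent=11 cost=33
22. q=(9,11) nearest=1 d=5 new=(9,11) → blocked by [7,12]×[9,12], reject
23. q=(18,19) nearest=10 d=3 new=(18,19) → add node 20 parent=10 cost=32
24. q=(11,3) nearest=3 d=1 new=(11,3) → add node 21 parent=3 cost=12; rewire 16→21 (24<31)
25. q=(3,13) nearest=4 d=1 new=(3,13) → add node 22 parent=4 cost=13; rewire 9→22 (24<28); rewire 10→22 (25<29); rewire 15→22 (23<30); rewire 17→22 (24<36)
26. q=(16,11) nearest=14 d=4 new=(16,11) → add node 23 parent=14 cost=21; rewire 18→23 (33<35); rewire 20→23 (29<32)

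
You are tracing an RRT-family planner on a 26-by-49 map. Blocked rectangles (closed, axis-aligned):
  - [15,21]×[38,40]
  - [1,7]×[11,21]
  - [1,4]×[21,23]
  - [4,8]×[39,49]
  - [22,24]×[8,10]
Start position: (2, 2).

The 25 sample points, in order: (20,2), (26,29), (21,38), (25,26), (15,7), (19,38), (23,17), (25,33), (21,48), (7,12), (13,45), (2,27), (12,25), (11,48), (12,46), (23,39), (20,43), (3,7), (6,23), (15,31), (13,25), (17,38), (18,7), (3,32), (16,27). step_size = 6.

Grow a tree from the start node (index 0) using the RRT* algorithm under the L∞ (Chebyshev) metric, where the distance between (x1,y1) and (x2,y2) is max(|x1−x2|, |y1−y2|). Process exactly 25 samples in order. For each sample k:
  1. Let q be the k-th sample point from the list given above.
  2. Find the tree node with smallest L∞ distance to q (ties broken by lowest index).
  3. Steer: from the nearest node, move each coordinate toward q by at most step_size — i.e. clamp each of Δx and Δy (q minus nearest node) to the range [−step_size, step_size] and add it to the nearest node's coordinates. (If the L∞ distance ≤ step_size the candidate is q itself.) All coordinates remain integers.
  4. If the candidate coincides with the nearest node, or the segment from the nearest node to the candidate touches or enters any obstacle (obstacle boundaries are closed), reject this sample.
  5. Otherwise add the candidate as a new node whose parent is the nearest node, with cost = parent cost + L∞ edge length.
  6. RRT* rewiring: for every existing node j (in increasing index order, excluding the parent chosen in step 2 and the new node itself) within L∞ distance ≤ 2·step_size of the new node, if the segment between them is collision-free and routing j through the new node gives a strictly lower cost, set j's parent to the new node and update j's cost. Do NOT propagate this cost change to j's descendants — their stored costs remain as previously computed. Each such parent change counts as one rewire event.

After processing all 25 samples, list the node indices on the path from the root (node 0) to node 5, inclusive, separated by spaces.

Path: 0 1 5

1. q=(20,2) nearest=0 d=18 new=(8,2) → add node 1 parent=0 cost=6
2. q=(26,29) nearest=0 d=27 new=(8,8) → add node 2 parent=0 cost=6
3. q=(21,38) nearest=2 d=30 new=(14,14) → add node 3 parent=2 cost=12
4. q=(25,26) nearest=3 d=12 new=(20,20) → add node 4 parent=3 cost=18
5. q=(15,7) nearest=1 d=7 new=(14,7) → add node 5 parent=1 cost=12
6. q=(19,38) nearest=4 d=18 new=(19,26) → add node 6 parent=4 cost=24
7. q=(23,17) nearest=4 d=3 new=(23,17) → add node 7 parent=4 cost=21
8. q=(25,33) nearest=6 d=7 new=(25,32) → add node 8 parent=6 cost=30
9. q=(21,48) nearest=8 d=16 new=(21,38) → blocked by [15,21]×[38,40], reject
10. q=(7,12) nearest=2 d=4 new=(7,12) → blocked by [1,7]×[11,21], reject
11. q=(13,45) nearest=8 d=13 new=(19,38) → blocked by [15,21]×[38,40], reject
12. q=(2,27) nearest=3 d=13 new=(8,20) → add node 9 parent=3 cost=18
13. q=(12,25) nearest=9 d=5 new=(12,25) → add node 10 parent=9 cost=23
14. q=(11,48) nearest=8 d=16 new=(19,38) → blocked by [15,21]×[38,40], reject
15. q=(12,46) nearest=8 d=14 new=(19,38) → blocked by [15,21]×[38,40], reject
16. q=(23,39) nearest=8 d=7 new=(23,38) → add node 11 parent=8 cost=36
17. q=(20,43) nearest=11 d=5 new=(20,43) → add node 12 parent=11 cost=41
18. q=(3,7) nearest=0 d=5 new=(3,7) → add node 13 parent=0 cost=5
19. q=(6,23) nearest=9 d=3 new=(6,23) → add node 14 parent=9 cost=21
20. q=(15,31) nearest=6 d=5 new=(15,31) → add node 15 parent=6 cost=29
21. q=(13,25) nearest=10 d=1 new=(13,25) → add node 16 parent=10 cost=24
22. q=(17,38) nearest=12 d=5 new=(17,38) → blocked by [15,21]×[38,40], reject
23. q=(18,7) nearest=5 d=4 new=(18,7) → add node 17 parent=5 cost=16
24. q=(3,32) nearest=10 d=9 new=(6,31) → add node 18 parent=10 cost=29
25. q=(16,27) nearest=6 d=3 new=(16,27) → add node 19 parent=6 cost=27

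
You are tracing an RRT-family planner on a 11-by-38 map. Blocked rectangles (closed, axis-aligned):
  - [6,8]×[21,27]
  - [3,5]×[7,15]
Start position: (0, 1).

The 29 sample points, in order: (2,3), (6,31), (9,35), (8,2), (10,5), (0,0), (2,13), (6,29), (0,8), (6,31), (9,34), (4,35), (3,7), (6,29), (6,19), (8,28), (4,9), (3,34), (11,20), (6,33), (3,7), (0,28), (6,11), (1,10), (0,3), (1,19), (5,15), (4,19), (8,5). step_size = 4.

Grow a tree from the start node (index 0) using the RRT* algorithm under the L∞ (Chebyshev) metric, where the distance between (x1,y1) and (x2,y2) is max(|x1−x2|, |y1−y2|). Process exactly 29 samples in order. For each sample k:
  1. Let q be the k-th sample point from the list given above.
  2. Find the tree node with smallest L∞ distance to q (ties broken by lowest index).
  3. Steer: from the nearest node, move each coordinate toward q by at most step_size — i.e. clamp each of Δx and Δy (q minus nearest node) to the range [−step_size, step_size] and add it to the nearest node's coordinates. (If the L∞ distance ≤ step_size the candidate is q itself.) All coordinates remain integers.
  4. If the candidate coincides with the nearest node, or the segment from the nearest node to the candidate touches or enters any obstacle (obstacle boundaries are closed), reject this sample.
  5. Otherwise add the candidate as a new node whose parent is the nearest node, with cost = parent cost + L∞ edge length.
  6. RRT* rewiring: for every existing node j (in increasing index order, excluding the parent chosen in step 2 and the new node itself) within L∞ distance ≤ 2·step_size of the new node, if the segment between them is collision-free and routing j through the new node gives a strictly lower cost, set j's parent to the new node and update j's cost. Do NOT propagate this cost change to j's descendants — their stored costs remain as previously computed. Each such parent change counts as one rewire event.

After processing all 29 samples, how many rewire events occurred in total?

Rewire events: 3

1. q=(2,3) nearest=0 d=2 new=(2,3) → add node 1 parent=0 cost=2
2. q=(6,31) nearest=1 d=28 new=(6,7) → add node 2 parent=1 cost=6
3. q=(9,35) nearest=2 d=28 new=(9,11) → add node 3 parent=2 cost=10
4. q=(8,2) nearest=2 d=5 new=(8,3) → add node 4 parent=2 cost=10
5. q=(10,5) nearest=4 d=2 new=(10,5) → add node 5 parent=4 cost=12
6. q=(0,0) nearest=0 d=1 new=(0,0) → add node 6 parent=0 cost=1; rewire 4→6 (9<10)
7. q=(2,13) nearest=2 d=6 new=(2,11) → blocked by [3,5]×[7,15], reject
8. q=(6,29) nearest=3 d=18 new=(6,15) → add node 7 parent=3 cost=14
9. q=(0,8) nearest=1 d=5 new=(0,7) → add node 8 parent=1 cost=6
10. q=(6,31) nearest=7 d=16 new=(6,19) → add node 9 parent=7 cost=18
11. q=(9,34) nearest=9 d=15 new=(9,23) → blocked by [6,8]×[21,27], reject
12. q=(4,35) nearest=9 d=16 new=(4,23) → add node 10 parent=9 cost=22
13. q=(3,7) nearest=2 d=3 new=(3,7) → blocked by [3,5]×[7,15], reject
14. q=(6,29) nearest=10 d=6 new=(6,27) → blocked by [6,8]×[21,27], reject
15. q=(6,19) nearest=9 d=0 → coincident, reject
16. q=(8,28) nearest=10 d=5 new=(8,27) → blocked by [6,8]×[21,27], reject
17. q=(4,9) nearest=2 d=2 new=(4,9) → blocked by [3,5]×[7,15], reject
18. q=(3,34) nearest=10 d=11 new=(3,27) → add node 11 parent=10 cost=26
19. q=(11,20) nearest=7 d=5 new=(10,19) → add node 12 parent=7 cost=18
20. q=(6,33) nearest=11 d=6 new=(6,31) → add node 13 parent=11 cost=30
21. q=(3,7) nearest=2 d=3 new=(3,7) → blocked by [3,5]×[7,15], reject
22. q=(0,28) nearest=11 d=3 new=(0,28) → add node 14 parent=11 cost=29
23. q=(6,11) nearest=3 d=3 new=(6,11) → add node 15 parent=3 cost=13
24. q=(1,10) nearest=8 d=3 new=(1,10) → add node 16 parent=8 cost=9
25. q=(0,3) nearest=0 d=2 new=(0,3) → add node 17 parent=0 cost=2
26. q=(1,19) nearest=10 d=4 new=(1,19) → add node 18 parent=10 cost=26
27. q=(5,15) nearest=7 d=1 new=(5,15) → blocked by [3,5]×[7,15], reject
28. q=(4,19) nearest=9 d=2 new=(4,19) → add node 19 parent=9 cost=20; rewire 18→19 (23<26)
29. q=(8,5) nearest=2 d=2 new=(8,5) → add node 20 parent=2 cost=8; rewire 5→20 (10<12)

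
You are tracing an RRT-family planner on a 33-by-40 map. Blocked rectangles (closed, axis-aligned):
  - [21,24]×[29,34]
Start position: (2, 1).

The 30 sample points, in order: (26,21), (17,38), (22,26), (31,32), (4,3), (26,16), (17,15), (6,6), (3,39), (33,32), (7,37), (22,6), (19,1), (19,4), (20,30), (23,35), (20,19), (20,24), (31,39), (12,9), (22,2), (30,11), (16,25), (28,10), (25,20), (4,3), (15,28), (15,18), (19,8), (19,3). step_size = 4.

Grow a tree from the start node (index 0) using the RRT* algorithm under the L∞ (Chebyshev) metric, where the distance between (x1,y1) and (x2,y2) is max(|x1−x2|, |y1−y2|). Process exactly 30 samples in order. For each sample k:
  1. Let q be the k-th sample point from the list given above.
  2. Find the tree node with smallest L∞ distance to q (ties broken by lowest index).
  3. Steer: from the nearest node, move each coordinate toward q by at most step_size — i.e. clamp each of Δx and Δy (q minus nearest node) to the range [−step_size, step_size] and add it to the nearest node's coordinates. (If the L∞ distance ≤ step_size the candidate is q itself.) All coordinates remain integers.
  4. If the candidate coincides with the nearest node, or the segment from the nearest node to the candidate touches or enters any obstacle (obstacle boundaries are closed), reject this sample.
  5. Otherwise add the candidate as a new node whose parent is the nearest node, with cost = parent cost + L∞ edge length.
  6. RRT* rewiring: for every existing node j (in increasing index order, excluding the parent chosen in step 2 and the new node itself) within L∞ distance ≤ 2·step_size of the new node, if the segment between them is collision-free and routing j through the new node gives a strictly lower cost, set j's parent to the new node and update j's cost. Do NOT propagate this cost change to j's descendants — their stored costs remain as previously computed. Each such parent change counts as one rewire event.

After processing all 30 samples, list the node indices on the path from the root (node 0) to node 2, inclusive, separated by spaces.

1. q=(26,21) nearest=0 d=24 new=(6,5) → add node 1 parent=0 cost=4
2. q=(17,38) nearest=1 d=33 new=(10,9) → add node 2 parent=1 cost=8
3. q=(22,26) nearest=2 d=17 new=(14,13) → add node 3 parent=2 cost=12
4. q=(31,32) nearest=3 d=19 new=(18,17) → add node 4 parent=3 cost=16
5. q=(4,3) nearest=0 d=2 new=(4,3) → add node 5 parent=0 cost=2
6. q=(26,16) nearest=4 d=8 new=(22,16) → add node 6 parent=4 cost=20
7. q=(17,15) nearest=4 d=2 new=(17,15) → add node 7 parent=4 cost=18
8. q=(6,6) nearest=1 d=1 new=(6,6) → add node 8 parent=1 cost=5
9. q=(3,39) nearest=4 d=22 new=(14,21) → add node 9 parent=4 cost=20
10. q=(33,32) nearest=4 d=15 new=(22,21) → add node 10 parent=4 cost=20
11. q=(7,37) nearest=9 d=16 new=(10,25) → add node 11 parent=9 cost=24
12. q=(22,6) nearest=3 d=8 new=(18,9) → add node 12 parent=3 cost=16
13. q=(19,1) nearest=12 d=8 new=(19,5) → add node 13 parent=12 cost=20
14. q=(19,4) nearest=13 d=1 new=(19,4) → add node 14 parent=13 cost=21
15. q=(20,30) nearest=9 d=9 new=(18,25) → add node 15 parent=9 cost=24
16. q=(23,35) nearest=15 d=10 new=(22,29) → blocked by [21,24]×[29,34], reject
17. q=(20,19) nearest=4 d=2 new=(20,19) → add node 16 parent=4 cost=18
18. q=(20,24) nearest=15 d=2 new=(20,24) → add node 17 parent=15 cost=26
19. q=(31,39) nearest=15 d=14 new=(22,29) → blocked by [21,24]×[29,34], reject
20. q=(12,9) nearest=2 d=2 new=(12,9) → add node 18 parent=2 cost=10; rewire 7→18 (16<18); rewire 13→18 (17<20); rewire 14→18 (17<21)
21. q=(22,2) nearest=13 d=3 new=(22,2) → add node 19 parent=13 cost=20
22. q=(30,11) nearest=6 d=8 new=(26,12) → add node 20 parent=6 cost=24
23. q=(16,25) nearest=15 d=2 new=(16,25) → add node 21 parent=15 cost=26
24. q=(28,10) nearest=20 d=2 new=(28,10) → add node 22 parent=20 cost=26
25. q=(25,20) nearest=10 d=3 new=(25,20) → add node 23 parent=10 cost=23
26. q=(4,3) nearest=5 d=0 → coincident, reject
27. q=(15,28) nearest=15 d=3 new=(15,28) → add node 24 parent=15 cost=27
28. q=(15,18) nearest=4 d=3 new=(15,18) → add node 25 parent=4 cost=19; rewire 17→25 (25<26)
29. q=(19,8) nearest=12 d=1 new=(19,8) → add node 26 parent=12 cost=17
30. q=(19,3) nearest=14 d=1 new=(19,3) → add node 27 parent=14 cost=18

Path: 0 1 2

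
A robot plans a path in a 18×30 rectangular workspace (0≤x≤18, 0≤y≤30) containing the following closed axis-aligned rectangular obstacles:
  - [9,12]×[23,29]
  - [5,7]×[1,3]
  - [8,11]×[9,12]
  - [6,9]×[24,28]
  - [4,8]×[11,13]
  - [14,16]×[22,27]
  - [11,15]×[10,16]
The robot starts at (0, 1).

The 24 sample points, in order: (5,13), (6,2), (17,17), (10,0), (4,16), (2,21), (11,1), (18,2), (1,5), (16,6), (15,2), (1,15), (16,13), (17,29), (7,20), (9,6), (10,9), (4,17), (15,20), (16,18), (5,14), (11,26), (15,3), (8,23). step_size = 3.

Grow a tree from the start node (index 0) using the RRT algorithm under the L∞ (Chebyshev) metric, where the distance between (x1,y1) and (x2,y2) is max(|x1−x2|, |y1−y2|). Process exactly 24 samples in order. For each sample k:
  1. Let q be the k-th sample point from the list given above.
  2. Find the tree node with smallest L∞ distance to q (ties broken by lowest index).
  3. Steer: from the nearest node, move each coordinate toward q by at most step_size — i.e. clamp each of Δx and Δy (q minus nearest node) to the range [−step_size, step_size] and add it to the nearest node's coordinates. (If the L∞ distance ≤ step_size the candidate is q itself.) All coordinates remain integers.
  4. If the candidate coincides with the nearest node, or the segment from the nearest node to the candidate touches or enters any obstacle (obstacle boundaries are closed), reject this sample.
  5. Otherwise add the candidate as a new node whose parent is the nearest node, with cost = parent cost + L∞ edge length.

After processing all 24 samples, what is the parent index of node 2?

1. q=(5,13) nearest=0 d=12 new=(3,4) → add node 1 parent=0 cost=3
2. q=(6,2) nearest=1 d=3 new=(6,2) → blocked by [5,7]×[1,3], reject
3. q=(17,17) nearest=1 d=14 new=(6,7) → add node 2 parent=1 cost=6
4. q=(10,0) nearest=1 d=7 new=(6,1) → blocked by [5,7]×[1,3], reject
5. q=(4,16) nearest=2 d=9 new=(4,10) → add node 3 parent=2 cost=9
6. q=(2,21) nearest=3 d=11 new=(2,13) → add node 4 parent=3 cost=12
7. q=(11,1) nearest=2 d=6 new=(9,4) → add node 5 parent=2 cost=9
8. q=(18,2) nearest=5 d=9 new=(12,2) → add node 6 parent=5 cost=12
9. q=(1,5) nearest=1 d=2 new=(1,5) → add node 7 parent=1 cost=5
10. q=(16,6) nearest=6 d=4 new=(15,5) → add node 8 parent=6 cost=15
11. q=(15,2) nearest=6 d=3 new=(15,2) → add node 9 parent=6 cost=15
12. q=(1,15) nearest=4 d=2 new=(1,15) → add node 10 parent=4 cost=14
13. q=(16,13) nearest=8 d=8 new=(16,8) → add node 11 parent=8 cost=18
14. q=(17,29) nearest=4 d=16 new=(5,16) → add node 12 parent=4 cost=15
15. q=(7,20) nearest=12 d=4 new=(7,19) → add node 13 parent=12 cost=18
16. q=(9,6) nearest=5 d=2 new=(9,6) → add node 14 parent=5 cost=11
17. q=(10,9) nearest=14 d=3 new=(10,9) → blocked by [8,11]×[9,12], reject
18. q=(4,17) nearest=12 d=1 new=(4,17) → add node 15 parent=12 cost=16
19. q=(15,20) nearest=13 d=8 new=(10,20) → add node 16 parent=13 cost=21
20. q=(16,18) nearest=16 d=6 new=(13,18) → add node 17 parent=16 cost=24
21. q=(5,14) nearest=12 d=2 new=(5,14) → add node 18 parent=12 cost=17
22. q=(11,26) nearest=16 d=6 new=(11,23) → blocked by [9,12]×[23,29], reject
23. q=(15,3) nearest=9 d=1 new=(15,3) → add node 19 parent=9 cost=16
24. q=(8,23) nearest=16 d=3 new=(8,23) → add node 20 parent=16 cost=24

Parent of node 2: 1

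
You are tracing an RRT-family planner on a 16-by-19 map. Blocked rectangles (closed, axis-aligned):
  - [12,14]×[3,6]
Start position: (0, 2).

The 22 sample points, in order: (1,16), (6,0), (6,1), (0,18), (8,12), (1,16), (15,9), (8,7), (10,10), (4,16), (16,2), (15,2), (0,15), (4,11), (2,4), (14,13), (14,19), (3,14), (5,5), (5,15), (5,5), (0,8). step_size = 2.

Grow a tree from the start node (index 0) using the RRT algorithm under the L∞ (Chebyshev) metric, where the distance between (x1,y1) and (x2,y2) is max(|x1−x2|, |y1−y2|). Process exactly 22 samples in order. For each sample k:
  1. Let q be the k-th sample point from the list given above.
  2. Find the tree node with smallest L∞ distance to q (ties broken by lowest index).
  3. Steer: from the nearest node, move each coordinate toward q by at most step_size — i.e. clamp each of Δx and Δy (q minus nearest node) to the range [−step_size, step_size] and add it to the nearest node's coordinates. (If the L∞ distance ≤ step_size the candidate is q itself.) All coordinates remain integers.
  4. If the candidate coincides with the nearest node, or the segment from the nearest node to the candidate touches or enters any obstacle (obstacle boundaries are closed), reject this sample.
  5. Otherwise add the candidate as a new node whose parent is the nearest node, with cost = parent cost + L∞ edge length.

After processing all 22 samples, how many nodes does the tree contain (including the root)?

Node count: 20

1. q=(1,16) nearest=0 d=14 new=(1,4) → add node 1 parent=0 cost=2
2. q=(6,0) nearest=1 d=5 new=(3,2) → add node 2 parent=1 cost=4
3. q=(6,1) nearest=2 d=3 new=(5,1) → add node 3 parent=2 cost=6
4. q=(0,18) nearest=1 d=14 new=(0,6) → add node 4 parent=1 cost=4
5. q=(8,12) nearest=1 d=8 new=(3,6) → add node 5 parent=1 cost=4
6. q=(1,16) nearest=4 d=10 new=(1,8) → add node 6 parent=4 cost=6
7. q=(15,9) nearest=3 d=10 new=(7,3) → add node 7 parent=3 cost=8
8. q=(8,7) nearest=7 d=4 new=(8,5) → add node 8 parent=7 cost=10
9. q=(10,10) nearest=8 d=5 new=(10,7) → add node 9 parent=8 cost=12
10. q=(4,16) nearest=6 d=8 new=(3,10) → add node 10 parent=6 cost=8
11. q=(16,2) nearest=9 d=6 new=(12,5) → blocked by [12,14]×[3,6], reject
12. q=(15,2) nearest=9 d=5 new=(12,5) → blocked by [12,14]×[3,6], reject
13. q=(0,15) nearest=10 d=5 new=(1,12) → add node 11 parent=10 cost=10
14. q=(4,11) nearest=10 d=1 new=(4,11) → add node 12 parent=10 cost=9
15. q=(2,4) nearest=1 d=1 new=(2,4) → add node 13 parent=1 cost=3
16. q=(14,13) nearest=9 d=6 new=(12,9) → add node 14 parent=9 cost=14
17. q=(14,19) nearest=12 d=10 new=(6,13) → add node 15 parent=12 cost=11
18. q=(3,14) nearest=11 d=2 new=(3,14) → add node 16 parent=11 cost=12
19. q=(5,5) nearest=5 d=2 new=(5,5) → add node 17 parent=5 cost=6
20. q=(5,15) nearest=15 d=2 new=(5,15) → add node 18 parent=15 cost=13
21. q=(5,5) nearest=17 d=0 → coincident, reject
22. q=(0,8) nearest=6 d=1 new=(0,8) → add node 19 parent=6 cost=7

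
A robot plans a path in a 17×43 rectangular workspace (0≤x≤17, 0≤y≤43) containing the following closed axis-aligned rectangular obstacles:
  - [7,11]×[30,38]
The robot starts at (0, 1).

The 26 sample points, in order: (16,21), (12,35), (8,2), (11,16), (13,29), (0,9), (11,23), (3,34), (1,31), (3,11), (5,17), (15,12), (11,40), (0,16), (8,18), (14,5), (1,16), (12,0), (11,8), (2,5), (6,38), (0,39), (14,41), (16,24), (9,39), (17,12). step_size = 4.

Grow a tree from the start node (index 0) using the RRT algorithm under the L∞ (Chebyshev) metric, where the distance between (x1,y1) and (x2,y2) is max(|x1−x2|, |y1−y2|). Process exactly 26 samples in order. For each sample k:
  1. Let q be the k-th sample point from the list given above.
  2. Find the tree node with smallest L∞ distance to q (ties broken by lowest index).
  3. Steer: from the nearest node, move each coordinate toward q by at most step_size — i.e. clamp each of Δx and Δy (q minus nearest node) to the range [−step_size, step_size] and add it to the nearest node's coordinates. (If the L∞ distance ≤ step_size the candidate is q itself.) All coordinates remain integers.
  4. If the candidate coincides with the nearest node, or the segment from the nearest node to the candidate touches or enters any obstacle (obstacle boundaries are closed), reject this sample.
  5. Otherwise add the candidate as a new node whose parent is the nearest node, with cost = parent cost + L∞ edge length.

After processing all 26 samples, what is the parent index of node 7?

Parent of node 7: 5

1. q=(16,21) nearest=0 d=20 new=(4,5) → add node 1 parent=0 cost=4
2. q=(12,35) nearest=1 d=30 new=(8,9) → add node 2 parent=1 cost=8
3. q=(8,2) nearest=1 d=4 new=(8,2) → add node 3 parent=1 cost=8
4. q=(11,16) nearest=2 d=7 new=(11,13) → add node 4 parent=2 cost=12
5. q=(13,29) nearest=4 d=16 new=(13,17) → add node 5 parent=4 cost=16
6. q=(0,9) nearest=1 d=4 new=(0,9) → add node 6 parent=1 cost=8
7. q=(11,23) nearest=5 d=6 new=(11,21) → add node 7 parent=5 cost=20
8. q=(3,34) nearest=7 d=13 new=(7,25) → add node 8 parent=7 cost=24
9. q=(1,31) nearest=8 d=6 new=(3,29) → add node 9 parent=8 cost=28
10. q=(3,11) nearest=6 d=3 new=(3,11) → add node 10 parent=6 cost=11
11. q=(5,17) nearest=4 d=6 new=(7,17) → add node 11 parent=4 cost=16
12. q=(15,12) nearest=4 d=4 new=(15,12) → add node 12 parent=4 cost=16
13. q=(11,40) nearest=9 d=11 new=(7,33) → blocked by [7,11]×[30,38], reject
14. q=(0,16) nearest=10 d=5 new=(0,15) → add node 13 parent=10 cost=15
15. q=(8,18) nearest=11 d=1 new=(8,18) → add node 14 parent=11 cost=17
16. q=(14,5) nearest=2 d=6 new=(12,5) → add node 15 parent=2 cost=12
17. q=(1,16) nearest=13 d=1 new=(1,16) → add node 16 parent=13 cost=16
18. q=(12,0) nearest=3 d=4 new=(12,0) → add node 17 parent=3 cost=12
19. q=(11,8) nearest=2 d=3 new=(11,8) → add node 18 parent=2 cost=11
20. q=(2,5) nearest=1 d=2 new=(2,5) → add node 19 parent=1 cost=6
21. q=(6,38) nearest=9 d=9 new=(6,33) → add node 20 parent=9 cost=32
22. q=(0,39) nearest=20 d=6 new=(2,37) → add node 21 parent=20 cost=36
23. q=(14,41) nearest=20 d=8 new=(10,37) → blocked by [7,11]×[30,38], reject
24. q=(16,24) nearest=7 d=5 new=(15,24) → add node 22 parent=7 cost=24
25. q=(9,39) nearest=20 d=6 new=(9,37) → blocked by [7,11]×[30,38], reject
26. q=(17,12) nearest=12 d=2 new=(17,12) → add node 23 parent=12 cost=18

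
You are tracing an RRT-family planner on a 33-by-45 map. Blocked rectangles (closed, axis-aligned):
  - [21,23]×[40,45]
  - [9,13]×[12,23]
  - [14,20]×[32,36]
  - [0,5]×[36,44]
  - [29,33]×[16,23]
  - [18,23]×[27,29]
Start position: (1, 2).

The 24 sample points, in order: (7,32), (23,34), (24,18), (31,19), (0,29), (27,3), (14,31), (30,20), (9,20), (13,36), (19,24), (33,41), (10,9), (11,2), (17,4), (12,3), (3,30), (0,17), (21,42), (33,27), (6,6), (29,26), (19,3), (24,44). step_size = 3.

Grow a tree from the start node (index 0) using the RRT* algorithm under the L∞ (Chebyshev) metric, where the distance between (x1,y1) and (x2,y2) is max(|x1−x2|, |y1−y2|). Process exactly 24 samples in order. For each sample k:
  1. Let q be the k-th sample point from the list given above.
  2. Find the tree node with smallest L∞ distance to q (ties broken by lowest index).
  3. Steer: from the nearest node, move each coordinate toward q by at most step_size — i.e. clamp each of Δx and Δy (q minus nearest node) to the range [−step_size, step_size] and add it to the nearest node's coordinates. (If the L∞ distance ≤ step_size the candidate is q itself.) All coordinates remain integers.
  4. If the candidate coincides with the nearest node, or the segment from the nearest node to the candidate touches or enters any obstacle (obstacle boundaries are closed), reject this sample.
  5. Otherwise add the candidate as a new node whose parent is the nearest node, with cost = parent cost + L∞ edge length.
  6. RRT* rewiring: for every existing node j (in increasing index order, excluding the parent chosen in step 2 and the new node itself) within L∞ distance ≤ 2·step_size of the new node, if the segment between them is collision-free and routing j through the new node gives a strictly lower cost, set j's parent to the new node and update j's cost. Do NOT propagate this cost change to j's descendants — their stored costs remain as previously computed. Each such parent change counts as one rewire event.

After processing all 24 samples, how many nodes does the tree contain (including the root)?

Node count: 16

1. q=(7,32) nearest=0 d=30 new=(4,5) → add node 1 parent=0 cost=3
2. q=(23,34) nearest=1 d=29 new=(7,8) → add node 2 parent=1 cost=6
3. q=(24,18) nearest=2 d=17 new=(10,11) → add node 3 parent=2 cost=9
4. q=(31,19) nearest=3 d=21 new=(13,14) → blocked by [9,13]×[12,23], reject
5. q=(0,29) nearest=3 d=18 new=(7,14) → blocked by [9,13]×[12,23], reject
6. q=(27,3) nearest=3 d=17 new=(13,8) → add node 4 parent=3 cost=12
7. q=(14,31) nearest=3 d=20 new=(13,14) → blocked by [9,13]×[12,23], reject
8. q=(30,20) nearest=4 d=17 new=(16,11) → add node 5 parent=4 cost=15
9. q=(9,20) nearest=3 d=9 new=(9,14) → blocked by [9,13]×[12,23], reject
10. q=(13,36) nearest=3 d=25 new=(13,14) → blocked by [9,13]×[12,23], reject
11. q=(19,24) nearest=3 d=13 new=(13,14) → blocked by [9,13]×[12,23], reject
12. q=(33,41) nearest=3 d=30 new=(13,14) → blocked by [9,13]×[12,23], reject
13. q=(10,9) nearest=3 d=2 new=(10,9) → add node 6 parent=3 cost=11
14. q=(11,2) nearest=2 d=6 new=(10,5) → add node 7 parent=2 cost=9
15. q=(17,4) nearest=4 d=4 new=(16,5) → add node 8 parent=4 cost=15
16. q=(12,3) nearest=7 d=2 new=(12,3) → add node 9 parent=7 cost=11
17. q=(3,30) nearest=3 d=19 new=(7,14) → blocked by [9,13]×[12,23], reject
18. q=(0,17) nearest=2 d=9 new=(4,11) → add node 10 parent=2 cost=9
19. q=(21,42) nearest=3 d=31 new=(13,14) → blocked by [9,13]×[12,23], reject
20. q=(33,27) nearest=5 d=17 new=(19,14) → add node 11 parent=5 cost=18
21. q=(6,6) nearest=1 d=2 new=(6,6) → add node 12 parent=1 cost=5; rewire 6→12 (9<11)
22. q=(29,26) nearest=11 d=12 new=(22,17) → add node 13 parent=11 cost=21
23. q=(19,3) nearest=8 d=3 new=(19,3) → add node 14 parent=8 cost=18
24. q=(24,44) nearest=13 d=27 new=(24,20) → add node 15 parent=13 cost=24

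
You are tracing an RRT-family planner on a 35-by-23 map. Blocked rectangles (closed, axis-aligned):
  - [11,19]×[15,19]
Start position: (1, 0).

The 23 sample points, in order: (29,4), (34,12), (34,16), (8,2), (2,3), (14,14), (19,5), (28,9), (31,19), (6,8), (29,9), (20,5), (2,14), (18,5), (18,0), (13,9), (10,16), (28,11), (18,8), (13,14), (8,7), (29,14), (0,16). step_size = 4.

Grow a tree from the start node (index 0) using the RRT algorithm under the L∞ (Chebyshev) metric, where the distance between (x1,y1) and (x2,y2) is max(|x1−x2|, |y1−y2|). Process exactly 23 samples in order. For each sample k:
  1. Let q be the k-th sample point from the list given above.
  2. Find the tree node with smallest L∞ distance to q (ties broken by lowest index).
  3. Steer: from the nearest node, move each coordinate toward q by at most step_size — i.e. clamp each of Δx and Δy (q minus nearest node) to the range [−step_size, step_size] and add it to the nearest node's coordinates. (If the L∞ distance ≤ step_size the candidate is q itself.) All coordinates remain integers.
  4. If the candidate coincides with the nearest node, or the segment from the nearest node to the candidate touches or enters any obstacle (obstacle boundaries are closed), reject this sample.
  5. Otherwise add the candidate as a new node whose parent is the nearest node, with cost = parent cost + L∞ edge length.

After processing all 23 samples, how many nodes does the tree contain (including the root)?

Node count: 24

1. q=(29,4) nearest=0 d=28 new=(5,4) → add node 1 parent=0 cost=4
2. q=(34,12) nearest=1 d=29 new=(9,8) → add node 2 parent=1 cost=8
3. q=(34,16) nearest=2 d=25 new=(13,12) → add node 3 parent=2 cost=12
4. q=(8,2) nearest=1 d=3 new=(8,2) → add node 4 parent=1 cost=7
5. q=(2,3) nearest=0 d=3 new=(2,3) → add node 5 parent=0 cost=3
6. q=(14,14) nearest=3 d=2 new=(14,14) → add node 6 parent=3 cost=14
7. q=(19,5) nearest=3 d=7 new=(17,8) → add node 7 parent=3 cost=16
8. q=(28,9) nearest=7 d=11 new=(21,9) → add node 8 parent=7 cost=20
9. q=(31,19) nearest=8 d=10 new=(25,13) → add node 9 parent=8 cost=24
10. q=(6,8) nearest=2 d=3 new=(6,8) → add node 10 parent=2 cost=11
11. q=(29,9) nearest=9 d=4 new=(29,9) → add node 11 parent=9 cost=28
12. q=(20,5) nearest=7 d=3 new=(20,5) → add node 12 parent=7 cost=19
13. q=(2,14) nearest=10 d=6 new=(2,12) → add node 13 parent=10 cost=15
14. q=(18,5) nearest=12 d=2 new=(18,5) → add node 14 parent=12 cost=21
15. q=(18,0) nearest=12 d=5 new=(18,1) → add node 15 parent=12 cost=23
16. q=(13,9) nearest=3 d=3 new=(13,9) → add node 16 parent=3 cost=15
17. q=(10,16) nearest=3 d=4 new=(10,16) → add node 17 parent=3 cost=16
18. q=(28,11) nearest=11 d=2 new=(28,11) → add node 18 parent=11 cost=30
19. q=(18,8) nearest=7 d=1 new=(18,8) → add node 19 parent=7 cost=17
20. q=(13,14) nearest=6 d=1 new=(13,14) → add node 20 parent=6 cost=15
21. q=(8,7) nearest=2 d=1 new=(8,7) → add node 21 parent=2 cost=9
22. q=(29,14) nearest=18 d=3 new=(29,14) → add node 22 parent=18 cost=33
23. q=(0,16) nearest=13 d=4 new=(0,16) → add node 23 parent=13 cost=19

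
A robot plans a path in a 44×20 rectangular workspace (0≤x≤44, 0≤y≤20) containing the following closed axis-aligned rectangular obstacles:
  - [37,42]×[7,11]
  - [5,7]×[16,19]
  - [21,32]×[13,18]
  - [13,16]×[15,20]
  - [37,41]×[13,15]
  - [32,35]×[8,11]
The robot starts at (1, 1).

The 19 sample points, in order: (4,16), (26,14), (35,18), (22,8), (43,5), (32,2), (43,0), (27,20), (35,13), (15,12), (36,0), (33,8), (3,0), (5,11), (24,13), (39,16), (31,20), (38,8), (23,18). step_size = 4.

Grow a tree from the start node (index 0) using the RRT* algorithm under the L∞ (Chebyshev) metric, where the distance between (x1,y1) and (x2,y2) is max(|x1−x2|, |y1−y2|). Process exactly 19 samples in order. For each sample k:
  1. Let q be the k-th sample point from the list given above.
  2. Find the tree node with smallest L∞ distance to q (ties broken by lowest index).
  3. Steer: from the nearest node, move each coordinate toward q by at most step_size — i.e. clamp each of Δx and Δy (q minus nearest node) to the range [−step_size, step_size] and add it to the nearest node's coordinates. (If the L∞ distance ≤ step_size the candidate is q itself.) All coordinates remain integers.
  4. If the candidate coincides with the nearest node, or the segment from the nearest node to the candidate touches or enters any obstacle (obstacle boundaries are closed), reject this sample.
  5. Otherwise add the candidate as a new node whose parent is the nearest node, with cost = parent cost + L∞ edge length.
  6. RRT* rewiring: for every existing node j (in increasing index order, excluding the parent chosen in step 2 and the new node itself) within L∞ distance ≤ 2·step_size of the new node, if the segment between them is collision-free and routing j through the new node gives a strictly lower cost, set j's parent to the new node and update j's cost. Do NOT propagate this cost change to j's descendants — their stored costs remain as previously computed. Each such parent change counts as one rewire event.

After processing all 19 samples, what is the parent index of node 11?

Parent of node 11: 7

1. q=(4,16) nearest=0 d=15 new=(4,5) → add node 1 parent=0 cost=4
2. q=(26,14) nearest=1 d=22 new=(8,9) → add node 2 parent=1 cost=8
3. q=(35,18) nearest=2 d=27 new=(12,13) → add node 3 parent=2 cost=12
4. q=(22,8) nearest=3 d=10 new=(16,9) → add node 4 parent=3 cost=16
5. q=(43,5) nearest=4 d=27 new=(20,5) → add node 5 parent=4 cost=20
6. q=(32,2) nearest=5 d=12 new=(24,2) → add node 6 parent=5 cost=24
7. q=(43,0) nearest=6 d=19 new=(28,0) → add node 7 parent=6 cost=28
8. q=(27,20) nearest=4 d=11 new=(20,13) → add node 8 parent=4 cost=20
9. q=(35,13) nearest=6 d=11 new=(28,6) → add node 9 parent=6 cost=28
10. q=(15,12) nearest=3 d=3 new=(15,12) → add node 10 parent=3 cost=15
11. q=(36,0) nearest=7 d=8 new=(32,0) → add node 11 parent=7 cost=32
12. q=(33,8) nearest=9 d=5 new=(32,8) → blocked by [32,35]×[8,11], reject
13. q=(3,0) nearest=0 d=2 new=(3,0) → add node 12 parent=0 cost=2
14. q=(5,11) nearest=2 d=3 new=(5,11) → add node 13 parent=2 cost=11
15. q=(24,13) nearest=8 d=4 new=(24,13) → blocked by [21,32]×[13,18], reject
16. q=(39,16) nearest=9 d=11 new=(32,10) → blocked by [32,35]×[8,11], reject
17. q=(31,20) nearest=8 d=11 new=(24,17) → blocked by [21,32]×[13,18], reject
18. q=(38,8) nearest=11 d=8 new=(36,4) → add node 14 parent=11 cost=36
19. q=(23,18) nearest=8 d=5 new=(23,17) → blocked by [21,32]×[13,18], reject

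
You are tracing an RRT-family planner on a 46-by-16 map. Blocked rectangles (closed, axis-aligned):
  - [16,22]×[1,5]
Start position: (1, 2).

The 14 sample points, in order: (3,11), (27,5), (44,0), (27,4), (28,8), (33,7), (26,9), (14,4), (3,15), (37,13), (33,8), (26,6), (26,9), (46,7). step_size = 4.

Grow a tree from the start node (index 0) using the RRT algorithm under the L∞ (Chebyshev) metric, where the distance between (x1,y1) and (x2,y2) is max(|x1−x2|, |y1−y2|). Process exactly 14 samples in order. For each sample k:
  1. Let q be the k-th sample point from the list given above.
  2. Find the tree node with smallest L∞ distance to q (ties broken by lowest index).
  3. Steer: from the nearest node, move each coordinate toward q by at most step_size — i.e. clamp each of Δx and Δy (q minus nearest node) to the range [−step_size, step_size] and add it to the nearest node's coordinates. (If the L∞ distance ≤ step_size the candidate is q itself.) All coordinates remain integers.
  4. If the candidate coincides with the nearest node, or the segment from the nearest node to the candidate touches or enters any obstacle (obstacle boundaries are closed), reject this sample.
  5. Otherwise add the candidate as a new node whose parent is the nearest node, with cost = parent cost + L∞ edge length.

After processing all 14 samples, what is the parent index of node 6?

1. q=(3,11) nearest=0 d=9 new=(3,6) → add node 1 parent=0 cost=4
2. q=(27,5) nearest=1 d=24 new=(7,5) → add node 2 parent=1 cost=8
3. q=(44,0) nearest=2 d=37 new=(11,1) → add node 3 parent=2 cost=12
4. q=(27,4) nearest=3 d=16 new=(15,4) → add node 4 parent=3 cost=16
5. q=(28,8) nearest=4 d=13 new=(19,8) → blocked by [16,22]×[1,5], reject
6. q=(33,7) nearest=4 d=18 new=(19,7) → blocked by [16,22]×[1,5], reject
7. q=(26,9) nearest=4 d=11 new=(19,8) → blocked by [16,22]×[1,5], reject
8. q=(14,4) nearest=4 d=1 new=(14,4) → add node 5 parent=4 cost=17
9. q=(3,15) nearest=1 d=9 new=(3,10) → add node 6 parent=1 cost=8
10. q=(37,13) nearest=4 d=22 new=(19,8) → blocked by [16,22]×[1,5], reject
11. q=(33,8) nearest=4 d=18 new=(19,8) → blocked by [16,22]×[1,5], reject
12. q=(26,6) nearest=4 d=11 new=(19,6) → blocked by [16,22]×[1,5], reject
13. q=(26,9) nearest=4 d=11 new=(19,8) → blocked by [16,22]×[1,5], reject
14. q=(46,7) nearest=4 d=31 new=(19,7) → blocked by [16,22]×[1,5], reject

Parent of node 6: 1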